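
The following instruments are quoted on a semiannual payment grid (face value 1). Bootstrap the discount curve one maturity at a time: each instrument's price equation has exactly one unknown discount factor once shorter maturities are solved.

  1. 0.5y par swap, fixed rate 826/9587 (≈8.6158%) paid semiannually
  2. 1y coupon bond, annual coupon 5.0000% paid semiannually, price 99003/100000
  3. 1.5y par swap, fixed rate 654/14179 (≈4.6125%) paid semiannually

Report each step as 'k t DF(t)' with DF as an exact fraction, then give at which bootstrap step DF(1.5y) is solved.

step 1 [0.5y] swap r/2=413/9587: DF=(1 − 413/9587·(0))/(1+413/9587) = 9587/10000 ≈ 0.958700
step 2 [1y] bond c/2=1/40: DF=(99003/100000 − 1/40·(0.958700))/(1+1/40) = 377/400 ≈ 0.942500
step 3 [1.5y] swap r/2=327/14179: DF=(1 − 327/14179·(0.958700+0.942500))/(1+327/14179) = 4673/5000 ≈ 0.934600

1 1/2 9587/10000
2 1 377/400
3 3/2 4673/5000
DF(1.5y) is solved at step 3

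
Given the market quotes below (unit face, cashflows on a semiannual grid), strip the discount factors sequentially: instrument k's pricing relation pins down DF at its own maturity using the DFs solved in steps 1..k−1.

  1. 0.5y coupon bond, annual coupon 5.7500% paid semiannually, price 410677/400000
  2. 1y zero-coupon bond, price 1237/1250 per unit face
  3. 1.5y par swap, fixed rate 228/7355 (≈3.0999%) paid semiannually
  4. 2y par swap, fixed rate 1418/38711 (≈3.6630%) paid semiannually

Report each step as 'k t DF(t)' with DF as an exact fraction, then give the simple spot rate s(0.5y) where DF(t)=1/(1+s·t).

step 1 [0.5y] bond c/2=23/800: DF=(410677/400000 − 23/800·(0))/(1+23/800) = 499/500 ≈ 0.998000
step 2 [1y] zero: DF = P = 1237/1250 ≈ 0.989600
step 3 [1.5y] swap r/2=114/7355: DF=(1 − 114/7355·(0.998000+0.989600))/(1+114/7355) = 1193/1250 ≈ 0.954400
step 4 [2y] swap r/2=709/38711: DF=(1 − 709/38711·(0.998000+0.989600+0.954400))/(1+709/38711) = 9291/10000 ≈ 0.929100

1 1/2 499/500
2 1 1237/1250
3 3/2 1193/1250
4 2 9291/10000
s(0.5y) = (1/(499/500) − 1)/(1/2) = 2/499 ≈ 0.4008%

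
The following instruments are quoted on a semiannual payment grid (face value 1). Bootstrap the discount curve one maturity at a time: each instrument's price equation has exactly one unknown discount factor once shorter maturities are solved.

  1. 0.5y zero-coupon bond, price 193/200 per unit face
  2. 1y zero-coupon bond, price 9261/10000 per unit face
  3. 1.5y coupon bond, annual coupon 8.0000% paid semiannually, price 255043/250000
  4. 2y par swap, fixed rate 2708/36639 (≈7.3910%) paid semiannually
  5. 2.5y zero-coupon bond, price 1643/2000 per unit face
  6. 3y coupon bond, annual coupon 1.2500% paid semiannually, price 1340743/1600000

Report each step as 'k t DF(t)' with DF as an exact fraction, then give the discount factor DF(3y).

1 1/2 193/200
2 1 9261/10000
3 3/2 4541/5000
4 2 4323/5000
5 5/2 1643/2000
6 3 8049/10000
DF(3y) = 8049/10000 ≈ 0.804900

step 1 [0.5y] zero: DF = P = 193/200 ≈ 0.965000
step 2 [1y] zero: DF = P = 9261/10000 ≈ 0.926100
step 3 [1.5y] bond c/2=1/25: DF=(255043/250000 − 1/25·(0.965000+0.926100))/(1+1/25) = 4541/5000 ≈ 0.908200
step 4 [2y] swap r/2=1354/36639: DF=(1 − 1354/36639·(0.965000+0.926100+0.908200))/(1+1354/36639) = 4323/5000 ≈ 0.864600
step 5 [2.5y] zero: DF = P = 1643/2000 ≈ 0.821500
step 6 [3y] bond c/2=1/160: DF=(1340743/1600000 − 1/160·(0.965000+0.926100+0.908200+0.864600+0.821500))/(1+1/160) = 8049/10000 ≈ 0.804900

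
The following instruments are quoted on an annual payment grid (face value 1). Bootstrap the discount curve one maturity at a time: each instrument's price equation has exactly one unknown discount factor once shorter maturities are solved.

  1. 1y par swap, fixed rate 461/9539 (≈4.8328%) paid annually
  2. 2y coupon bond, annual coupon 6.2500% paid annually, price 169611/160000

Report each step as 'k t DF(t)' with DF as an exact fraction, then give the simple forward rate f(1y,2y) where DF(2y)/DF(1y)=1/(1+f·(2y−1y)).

1 1 9539/10000
2 2 1177/1250
f(1y,2y) = ((9539/10000)/(1177/1250) − 1)/(1) = 123/9416 ≈ 1.3063%

step 1 [1y] swap r/1=461/9539: DF=(1 − 461/9539·(0))/(1+461/9539) = 9539/10000 ≈ 0.953900
step 2 [2y] bond c/1=1/16: DF=(169611/160000 − 1/16·(0.953900))/(1+1/16) = 1177/1250 ≈ 0.941600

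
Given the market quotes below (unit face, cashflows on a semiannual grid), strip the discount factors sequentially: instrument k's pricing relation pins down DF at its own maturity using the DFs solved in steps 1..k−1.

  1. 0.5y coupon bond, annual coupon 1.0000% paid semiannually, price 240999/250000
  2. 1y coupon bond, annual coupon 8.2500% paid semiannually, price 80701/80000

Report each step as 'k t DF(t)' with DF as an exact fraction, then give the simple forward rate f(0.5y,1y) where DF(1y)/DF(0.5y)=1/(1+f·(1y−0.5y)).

1 1/2 1199/1250
2 1 2327/2500
f(0.5y,1y) = ((1199/1250)/(2327/2500) − 1)/(1/2) = 142/2327 ≈ 6.1023%

step 1 [0.5y] bond c/2=1/200: DF=(240999/250000 − 1/200·(0))/(1+1/200) = 1199/1250 ≈ 0.959200
step 2 [1y] bond c/2=33/800: DF=(80701/80000 − 33/800·(0.959200))/(1+33/800) = 2327/2500 ≈ 0.930800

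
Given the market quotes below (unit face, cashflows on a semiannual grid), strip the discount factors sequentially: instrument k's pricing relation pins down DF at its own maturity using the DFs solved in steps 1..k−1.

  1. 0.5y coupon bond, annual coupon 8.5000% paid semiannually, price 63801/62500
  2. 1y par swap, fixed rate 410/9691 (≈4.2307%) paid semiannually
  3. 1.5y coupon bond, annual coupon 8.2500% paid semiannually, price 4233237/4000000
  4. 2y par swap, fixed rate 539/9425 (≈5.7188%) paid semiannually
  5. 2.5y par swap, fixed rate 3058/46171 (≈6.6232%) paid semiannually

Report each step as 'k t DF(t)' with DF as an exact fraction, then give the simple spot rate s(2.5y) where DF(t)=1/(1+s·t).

1 1/2 612/625
2 1 959/1000
3 3/2 2349/2500
4 2 4461/5000
5 5/2 8471/10000
s(2.5y) = (1/(8471/10000) − 1)/(5/2) = 3058/42355 ≈ 7.2199%

step 1 [0.5y] bond c/2=17/400: DF=(63801/62500 − 17/400·(0))/(1+17/400) = 612/625 ≈ 0.979200
step 2 [1y] swap r/2=205/9691: DF=(1 − 205/9691·(0.979200))/(1+205/9691) = 959/1000 ≈ 0.959000
step 3 [1.5y] bond c/2=33/800: DF=(4233237/4000000 − 33/800·(0.979200+0.959000))/(1+33/800) = 2349/2500 ≈ 0.939600
step 4 [2y] swap r/2=539/18850: DF=(1 − 539/18850·(0.979200+0.959000+0.939600))/(1+539/18850) = 4461/5000 ≈ 0.892200
step 5 [2.5y] swap r/2=1529/46171: DF=(1 − 1529/46171·(0.979200+0.959000+0.939600+0.892200))/(1+1529/46171) = 8471/10000 ≈ 0.847100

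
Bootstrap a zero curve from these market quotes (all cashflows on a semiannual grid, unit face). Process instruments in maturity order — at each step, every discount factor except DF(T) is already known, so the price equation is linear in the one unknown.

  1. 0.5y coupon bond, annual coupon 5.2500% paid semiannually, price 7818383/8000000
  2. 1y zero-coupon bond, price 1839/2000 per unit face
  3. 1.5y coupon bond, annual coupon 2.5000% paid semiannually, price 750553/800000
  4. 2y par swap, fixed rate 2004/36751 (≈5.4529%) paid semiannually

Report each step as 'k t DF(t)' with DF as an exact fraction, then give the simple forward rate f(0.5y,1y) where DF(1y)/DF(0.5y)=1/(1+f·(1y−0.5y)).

step 1 [0.5y] bond c/2=21/800: DF=(7818383/8000000 − 21/800·(0))/(1+21/800) = 9523/10000 ≈ 0.952300
step 2 [1y] zero: DF = P = 1839/2000 ≈ 0.919500
step 3 [1.5y] bond c/2=1/80: DF=(750553/800000 − 1/80·(0.952300+0.919500))/(1+1/80) = 1807/2000 ≈ 0.903500
step 4 [2y] swap r/2=1002/36751: DF=(1 − 1002/36751·(0.952300+0.919500+0.903500))/(1+1002/36751) = 4499/5000 ≈ 0.899800

1 1/2 9523/10000
2 1 1839/2000
3 3/2 1807/2000
4 2 4499/5000
f(0.5y,1y) = ((9523/10000)/(1839/2000) − 1)/(1/2) = 656/9195 ≈ 7.1343%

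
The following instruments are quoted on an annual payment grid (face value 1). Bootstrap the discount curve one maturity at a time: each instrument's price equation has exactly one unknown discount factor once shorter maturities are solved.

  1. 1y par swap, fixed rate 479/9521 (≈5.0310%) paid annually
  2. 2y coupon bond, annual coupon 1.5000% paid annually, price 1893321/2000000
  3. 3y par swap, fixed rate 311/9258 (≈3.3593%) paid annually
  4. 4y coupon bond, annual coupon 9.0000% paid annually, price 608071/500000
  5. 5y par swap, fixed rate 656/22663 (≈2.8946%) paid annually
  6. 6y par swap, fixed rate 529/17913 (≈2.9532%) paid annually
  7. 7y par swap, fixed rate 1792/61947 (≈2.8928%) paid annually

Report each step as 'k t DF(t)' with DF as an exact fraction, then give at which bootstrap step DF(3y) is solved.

1 1 9521/10000
2 2 4593/5000
3 3 9067/10000
4 4 554/625
5 5 543/625
6 6 8413/10000
7 7 513/625
DF(3y) is solved at step 3

step 1 [1y] swap r/1=479/9521: DF=(1 − 479/9521·(0))/(1+479/9521) = 9521/10000 ≈ 0.952100
step 2 [2y] bond c/1=3/200: DF=(1893321/2000000 − 3/200·(0.952100))/(1+3/200) = 4593/5000 ≈ 0.918600
step 3 [3y] swap r/1=311/9258: DF=(1 − 311/9258·(0.952100+0.918600))/(1+311/9258) = 9067/10000 ≈ 0.906700
step 4 [4y] bond c/1=9/100: DF=(608071/500000 − 9/100·(0.952100+0.918600+0.906700))/(1+9/100) = 554/625 ≈ 0.886400
step 5 [5y] swap r/1=656/22663: DF=(1 − 656/22663·(0.952100+0.918600+0.906700+0.886400))/(1+656/22663) = 543/625 ≈ 0.868800
step 6 [6y] swap r/1=529/17913: DF=(1 − 529/17913·(0.952100+0.918600+0.906700+0.886400+0.868800))/(1+529/17913) = 8413/10000 ≈ 0.841300
step 7 [7y] swap r/1=1792/61947: DF=(1 − 1792/61947·(0.952100+0.918600+0.906700+0.886400+0.868800+0.841300))/(1+1792/61947) = 513/625 ≈ 0.820800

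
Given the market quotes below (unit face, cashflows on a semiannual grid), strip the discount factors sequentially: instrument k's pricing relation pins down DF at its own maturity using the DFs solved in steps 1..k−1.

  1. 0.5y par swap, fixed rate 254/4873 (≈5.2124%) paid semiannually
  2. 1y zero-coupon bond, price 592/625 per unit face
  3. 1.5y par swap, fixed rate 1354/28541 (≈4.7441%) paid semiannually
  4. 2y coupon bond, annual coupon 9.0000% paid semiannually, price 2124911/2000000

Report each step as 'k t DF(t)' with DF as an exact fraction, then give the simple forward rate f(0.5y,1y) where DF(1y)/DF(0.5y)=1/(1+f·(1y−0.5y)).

1 1/2 4873/5000
2 1 592/625
3 3/2 9323/10000
4 2 4469/5000
f(0.5y,1y) = ((4873/5000)/(592/625) − 1)/(1/2) = 137/2368 ≈ 5.7855%

step 1 [0.5y] swap r/2=127/4873: DF=(1 − 127/4873·(0))/(1+127/4873) = 4873/5000 ≈ 0.974600
step 2 [1y] zero: DF = P = 592/625 ≈ 0.947200
step 3 [1.5y] swap r/2=677/28541: DF=(1 − 677/28541·(0.974600+0.947200))/(1+677/28541) = 9323/10000 ≈ 0.932300
step 4 [2y] bond c/2=9/200: DF=(2124911/2000000 − 9/200·(0.974600+0.947200+0.932300))/(1+9/200) = 4469/5000 ≈ 0.893800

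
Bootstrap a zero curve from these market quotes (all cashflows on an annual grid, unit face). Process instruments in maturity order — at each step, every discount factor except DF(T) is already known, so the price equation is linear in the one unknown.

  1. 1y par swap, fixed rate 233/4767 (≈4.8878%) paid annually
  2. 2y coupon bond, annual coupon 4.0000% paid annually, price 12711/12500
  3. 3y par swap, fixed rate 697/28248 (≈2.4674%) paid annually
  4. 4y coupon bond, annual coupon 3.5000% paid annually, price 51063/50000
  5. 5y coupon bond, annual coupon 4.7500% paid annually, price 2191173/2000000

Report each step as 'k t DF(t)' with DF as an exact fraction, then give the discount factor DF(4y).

1 1 4767/5000
2 2 9411/10000
3 3 9303/10000
4 4 557/625
5 5 4387/5000
DF(4y) = 557/625 ≈ 0.891200

step 1 [1y] swap r/1=233/4767: DF=(1 − 233/4767·(0))/(1+233/4767) = 4767/5000 ≈ 0.953400
step 2 [2y] bond c/1=1/25: DF=(12711/12500 − 1/25·(0.953400))/(1+1/25) = 9411/10000 ≈ 0.941100
step 3 [3y] swap r/1=697/28248: DF=(1 − 697/28248·(0.953400+0.941100))/(1+697/28248) = 9303/10000 ≈ 0.930300
step 4 [4y] bond c/1=7/200: DF=(51063/50000 − 7/200·(0.953400+0.941100+0.930300))/(1+7/200) = 557/625 ≈ 0.891200
step 5 [5y] bond c/1=19/400: DF=(2191173/2000000 − 19/400·(0.953400+0.941100+0.930300+0.891200))/(1+19/400) = 4387/5000 ≈ 0.877400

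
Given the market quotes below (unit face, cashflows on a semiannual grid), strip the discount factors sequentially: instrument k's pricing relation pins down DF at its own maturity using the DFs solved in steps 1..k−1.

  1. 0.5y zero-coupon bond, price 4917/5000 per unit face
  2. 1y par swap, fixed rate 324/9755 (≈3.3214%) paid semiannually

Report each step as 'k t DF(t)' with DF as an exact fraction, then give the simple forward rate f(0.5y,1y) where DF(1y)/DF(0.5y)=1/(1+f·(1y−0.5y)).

step 1 [0.5y] zero: DF = P = 4917/5000 ≈ 0.983400
step 2 [1y] swap r/2=162/9755: DF=(1 − 162/9755·(0.983400))/(1+162/9755) = 2419/2500 ≈ 0.967600

1 1/2 4917/5000
2 1 2419/2500
f(0.5y,1y) = ((4917/5000)/(2419/2500) − 1)/(1/2) = 79/2419 ≈ 3.2658%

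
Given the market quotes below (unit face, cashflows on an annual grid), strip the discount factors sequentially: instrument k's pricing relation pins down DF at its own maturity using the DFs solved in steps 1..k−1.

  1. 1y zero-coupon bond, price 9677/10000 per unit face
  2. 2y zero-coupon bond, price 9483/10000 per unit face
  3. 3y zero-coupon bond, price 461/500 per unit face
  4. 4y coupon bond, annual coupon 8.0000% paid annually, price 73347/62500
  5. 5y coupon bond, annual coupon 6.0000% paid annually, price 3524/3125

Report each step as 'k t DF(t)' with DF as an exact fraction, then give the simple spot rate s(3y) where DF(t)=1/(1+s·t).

1 1 9677/10000
2 2 9483/10000
3 3 461/500
4 4 2191/2500
5 5 1067/1250
s(3y) = (1/(461/500) − 1)/(3) = 13/461 ≈ 2.8200%

step 1 [1y] zero: DF = P = 9677/10000 ≈ 0.967700
step 2 [2y] zero: DF = P = 9483/10000 ≈ 0.948300
step 3 [3y] zero: DF = P = 461/500 ≈ 0.922000
step 4 [4y] bond c/1=2/25: DF=(73347/62500 − 2/25·(0.967700+0.948300+0.922000))/(1+2/25) = 2191/2500 ≈ 0.876400
step 5 [5y] bond c/1=3/50: DF=(3524/3125 − 3/50·(0.967700+0.948300+0.922000+0.876400))/(1+3/50) = 1067/1250 ≈ 0.853600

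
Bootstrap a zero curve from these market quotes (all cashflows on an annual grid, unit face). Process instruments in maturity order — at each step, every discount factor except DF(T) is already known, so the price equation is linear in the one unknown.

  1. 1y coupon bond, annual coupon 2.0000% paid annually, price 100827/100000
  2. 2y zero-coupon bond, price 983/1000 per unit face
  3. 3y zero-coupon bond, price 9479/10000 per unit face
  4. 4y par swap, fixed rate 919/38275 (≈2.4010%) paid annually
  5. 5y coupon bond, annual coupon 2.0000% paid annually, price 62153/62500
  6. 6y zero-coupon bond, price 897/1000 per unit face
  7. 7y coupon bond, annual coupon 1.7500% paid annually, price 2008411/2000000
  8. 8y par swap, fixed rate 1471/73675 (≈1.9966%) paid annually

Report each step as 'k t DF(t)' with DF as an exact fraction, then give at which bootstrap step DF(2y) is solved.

step 1 [1y] bond c/1=1/50: DF=(100827/100000 − 1/50·(0))/(1+1/50) = 1977/2000 ≈ 0.988500
step 2 [2y] zero: DF = P = 983/1000 ≈ 0.983000
step 3 [3y] zero: DF = P = 9479/10000 ≈ 0.947900
step 4 [4y] swap r/1=919/38275: DF=(1 − 919/38275·(0.988500+0.983000+0.947900))/(1+919/38275) = 9081/10000 ≈ 0.908100
step 5 [5y] bond c/1=1/50: DF=(62153/62500 − 1/50·(0.988500+0.983000+0.947900+0.908100))/(1+1/50) = 8999/10000 ≈ 0.899900
step 6 [6y] zero: DF = P = 897/1000 ≈ 0.897000
step 7 [7y] bond c/1=7/400: DF=(2008411/2000000 − 7/400·(0.988500+0.983000+0.947900+0.908100+0.899900+0.897000))/(1+7/400) = 4451/5000 ≈ 0.890200
step 8 [8y] swap r/1=1471/73675: DF=(1 − 1471/73675·(0.988500+0.983000+0.947900+0.908100+0.899900+0.897000+0.890200))/(1+1471/73675) = 8529/10000 ≈ 0.852900

1 1 1977/2000
2 2 983/1000
3 3 9479/10000
4 4 9081/10000
5 5 8999/10000
6 6 897/1000
7 7 4451/5000
8 8 8529/10000
DF(2y) is solved at step 2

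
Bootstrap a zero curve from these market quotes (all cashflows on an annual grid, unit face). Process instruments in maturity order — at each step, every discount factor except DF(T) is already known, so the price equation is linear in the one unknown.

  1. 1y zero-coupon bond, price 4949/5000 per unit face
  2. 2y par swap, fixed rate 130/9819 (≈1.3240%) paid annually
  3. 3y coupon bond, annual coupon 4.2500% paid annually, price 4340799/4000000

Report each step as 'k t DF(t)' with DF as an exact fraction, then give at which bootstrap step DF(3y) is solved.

step 1 [1y] zero: DF = P = 4949/5000 ≈ 0.989800
step 2 [2y] swap r/1=130/9819: DF=(1 − 130/9819·(0.989800))/(1+130/9819) = 487/500 ≈ 0.974000
step 3 [3y] bond c/1=17/400: DF=(4340799/4000000 − 17/400·(0.989800+0.974000))/(1+17/400) = 9609/10000 ≈ 0.960900

1 1 4949/5000
2 2 487/500
3 3 9609/10000
DF(3y) is solved at step 3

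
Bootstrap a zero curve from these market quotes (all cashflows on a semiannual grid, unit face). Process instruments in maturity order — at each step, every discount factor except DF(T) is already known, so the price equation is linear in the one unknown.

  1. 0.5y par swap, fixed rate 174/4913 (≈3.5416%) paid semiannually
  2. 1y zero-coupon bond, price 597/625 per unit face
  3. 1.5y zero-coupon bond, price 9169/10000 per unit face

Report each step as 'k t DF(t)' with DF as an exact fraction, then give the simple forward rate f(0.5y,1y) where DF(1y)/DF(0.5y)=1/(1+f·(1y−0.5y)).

1 1/2 4913/5000
2 1 597/625
3 3/2 9169/10000
f(0.5y,1y) = ((4913/5000)/(597/625) − 1)/(1/2) = 137/2388 ≈ 5.7370%

step 1 [0.5y] swap r/2=87/4913: DF=(1 − 87/4913·(0))/(1+87/4913) = 4913/5000 ≈ 0.982600
step 2 [1y] zero: DF = P = 597/625 ≈ 0.955200
step 3 [1.5y] zero: DF = P = 9169/10000 ≈ 0.916900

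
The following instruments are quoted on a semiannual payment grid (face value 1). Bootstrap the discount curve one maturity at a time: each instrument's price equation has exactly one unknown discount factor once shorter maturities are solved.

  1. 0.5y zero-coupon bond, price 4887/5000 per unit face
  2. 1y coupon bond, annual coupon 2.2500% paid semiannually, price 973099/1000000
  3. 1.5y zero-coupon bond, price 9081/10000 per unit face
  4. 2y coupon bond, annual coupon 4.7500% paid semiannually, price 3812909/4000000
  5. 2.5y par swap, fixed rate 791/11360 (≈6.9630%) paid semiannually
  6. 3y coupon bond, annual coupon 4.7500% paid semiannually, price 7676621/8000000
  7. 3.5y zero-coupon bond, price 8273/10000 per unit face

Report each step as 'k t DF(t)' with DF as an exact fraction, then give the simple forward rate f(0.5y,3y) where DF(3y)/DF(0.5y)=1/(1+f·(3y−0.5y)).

step 1 [0.5y] zero: DF = P = 4887/5000 ≈ 0.977400
step 2 [1y] bond c/2=9/800: DF=(973099/1000000 − 9/800·(0.977400))/(1+9/800) = 4757/5000 ≈ 0.951400
step 3 [1.5y] zero: DF = P = 9081/10000 ≈ 0.908100
step 4 [2y] bond c/2=19/800: DF=(3812909/4000000 − 19/800·(0.977400+0.951400+0.908100))/(1+19/800) = 8653/10000 ≈ 0.865300
step 5 [2.5y] swap r/2=791/22720: DF=(1 − 791/22720·(0.977400+0.951400+0.908100+0.865300))/(1+791/22720) = 4209/5000 ≈ 0.841800
step 6 [3y] bond c/2=19/800: DF=(7676621/8000000 − 19/800·(0.977400+0.951400+0.908100+0.865300+0.841800))/(1+19/800) = 8319/10000 ≈ 0.831900
step 7 [3.5y] zero: DF = P = 8273/10000 ≈ 0.827300

1 1/2 4887/5000
2 1 4757/5000
3 3/2 9081/10000
4 2 8653/10000
5 5/2 4209/5000
6 3 8319/10000
7 7/2 8273/10000
f(0.5y,3y) = ((4887/5000)/(8319/10000) − 1)/(5/2) = 194/2773 ≈ 6.9960%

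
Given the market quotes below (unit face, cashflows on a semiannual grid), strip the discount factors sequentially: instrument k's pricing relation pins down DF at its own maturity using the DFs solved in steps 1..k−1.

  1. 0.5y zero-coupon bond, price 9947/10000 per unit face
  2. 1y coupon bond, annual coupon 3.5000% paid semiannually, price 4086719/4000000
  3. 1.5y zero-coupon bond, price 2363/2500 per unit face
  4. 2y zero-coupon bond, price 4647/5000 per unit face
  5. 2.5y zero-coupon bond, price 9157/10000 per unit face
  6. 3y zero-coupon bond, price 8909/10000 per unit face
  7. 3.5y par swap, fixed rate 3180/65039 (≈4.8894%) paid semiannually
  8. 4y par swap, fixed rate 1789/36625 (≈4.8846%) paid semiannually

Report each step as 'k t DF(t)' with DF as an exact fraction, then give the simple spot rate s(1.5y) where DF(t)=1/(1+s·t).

1 1/2 9947/10000
2 1 987/1000
3 3/2 2363/2500
4 2 4647/5000
5 5/2 9157/10000
6 3 8909/10000
7 7/2 841/1000
8 4 8211/10000
s(1.5y) = (1/(2363/2500) − 1)/(3/2) = 274/7089 ≈ 3.8651%

step 1 [0.5y] zero: DF = P = 9947/10000 ≈ 0.994700
step 2 [1y] bond c/2=7/400: DF=(4086719/4000000 − 7/400·(0.994700))/(1+7/400) = 987/1000 ≈ 0.987000
step 3 [1.5y] zero: DF = P = 2363/2500 ≈ 0.945200
step 4 [2y] zero: DF = P = 4647/5000 ≈ 0.929400
step 5 [2.5y] zero: DF = P = 9157/10000 ≈ 0.915700
step 6 [3y] zero: DF = P = 8909/10000 ≈ 0.890900
step 7 [3.5y] swap r/2=1590/65039: DF=(1 − 1590/65039·(0.994700+0.987000+0.945200+0.929400+0.915700+0.890900))/(1+1590/65039) = 841/1000 ≈ 0.841000
step 8 [4y] swap r/2=1789/73250: DF=(1 − 1789/73250·(0.994700+0.987000+0.945200+0.929400+0.915700+0.890900+0.841000))/(1+1789/73250) = 8211/10000 ≈ 0.821100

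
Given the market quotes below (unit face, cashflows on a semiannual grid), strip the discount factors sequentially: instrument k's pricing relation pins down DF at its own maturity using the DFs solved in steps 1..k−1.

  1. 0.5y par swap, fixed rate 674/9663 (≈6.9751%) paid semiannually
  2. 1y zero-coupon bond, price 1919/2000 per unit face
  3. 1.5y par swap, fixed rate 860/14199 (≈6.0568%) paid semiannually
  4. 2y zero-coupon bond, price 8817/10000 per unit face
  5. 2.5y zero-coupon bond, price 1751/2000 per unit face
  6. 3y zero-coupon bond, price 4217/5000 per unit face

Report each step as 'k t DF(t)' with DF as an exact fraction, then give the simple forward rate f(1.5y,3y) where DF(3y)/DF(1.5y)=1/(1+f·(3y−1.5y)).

1 1/2 9663/10000
2 1 1919/2000
3 3/2 457/500
4 2 8817/10000
5 5/2 1751/2000
6 3 4217/5000
f(1.5y,3y) = ((457/500)/(4217/5000) − 1)/(3/2) = 706/12651 ≈ 5.5806%

step 1 [0.5y] swap r/2=337/9663: DF=(1 − 337/9663·(0))/(1+337/9663) = 9663/10000 ≈ 0.966300
step 2 [1y] zero: DF = P = 1919/2000 ≈ 0.959500
step 3 [1.5y] swap r/2=430/14199: DF=(1 − 430/14199·(0.966300+0.959500))/(1+430/14199) = 457/500 ≈ 0.914000
step 4 [2y] zero: DF = P = 8817/10000 ≈ 0.881700
step 5 [2.5y] zero: DF = P = 1751/2000 ≈ 0.875500
step 6 [3y] zero: DF = P = 4217/5000 ≈ 0.843400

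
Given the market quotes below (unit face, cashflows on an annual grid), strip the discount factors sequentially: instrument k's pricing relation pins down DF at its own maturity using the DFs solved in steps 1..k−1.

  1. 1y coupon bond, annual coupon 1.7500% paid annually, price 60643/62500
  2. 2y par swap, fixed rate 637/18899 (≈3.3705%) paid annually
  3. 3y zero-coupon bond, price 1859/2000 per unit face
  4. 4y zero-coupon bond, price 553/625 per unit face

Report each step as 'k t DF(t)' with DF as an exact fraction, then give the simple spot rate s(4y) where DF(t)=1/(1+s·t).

step 1 [1y] bond c/1=7/400: DF=(60643/62500 − 7/400·(0))/(1+7/400) = 596/625 ≈ 0.953600
step 2 [2y] swap r/1=637/18899: DF=(1 − 637/18899·(0.953600))/(1+637/18899) = 9363/10000 ≈ 0.936300
step 3 [3y] zero: DF = P = 1859/2000 ≈ 0.929500
step 4 [4y] zero: DF = P = 553/625 ≈ 0.884800

1 1 596/625
2 2 9363/10000
3 3 1859/2000
4 4 553/625
s(4y) = (1/(553/625) − 1)/(4) = 18/553 ≈ 3.2550%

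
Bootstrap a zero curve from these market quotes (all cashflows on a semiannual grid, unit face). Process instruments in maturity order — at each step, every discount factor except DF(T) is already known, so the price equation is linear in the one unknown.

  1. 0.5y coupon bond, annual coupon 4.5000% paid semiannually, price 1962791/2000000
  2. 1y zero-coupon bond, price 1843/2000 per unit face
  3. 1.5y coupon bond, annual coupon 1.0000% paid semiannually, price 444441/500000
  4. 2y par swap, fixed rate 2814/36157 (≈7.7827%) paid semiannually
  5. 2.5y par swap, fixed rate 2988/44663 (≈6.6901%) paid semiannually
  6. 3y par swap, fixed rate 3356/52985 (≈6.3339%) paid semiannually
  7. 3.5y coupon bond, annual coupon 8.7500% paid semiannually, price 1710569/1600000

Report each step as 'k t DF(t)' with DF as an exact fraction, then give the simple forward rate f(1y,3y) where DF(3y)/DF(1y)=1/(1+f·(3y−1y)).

step 1 [0.5y] bond c/2=9/400: DF=(1962791/2000000 − 9/400·(0))/(1+9/400) = 4799/5000 ≈ 0.959800
step 2 [1y] zero: DF = P = 1843/2000 ≈ 0.921500
step 3 [1.5y] bond c/2=1/200: DF=(444441/500000 − 1/200·(0.959800+0.921500))/(1+1/200) = 8751/10000 ≈ 0.875100
step 4 [2y] swap r/2=1407/36157: DF=(1 − 1407/36157·(0.959800+0.921500+0.875100))/(1+1407/36157) = 8593/10000 ≈ 0.859300
step 5 [2.5y] swap r/2=1494/44663: DF=(1 − 1494/44663·(0.959800+0.921500+0.875100+0.859300))/(1+1494/44663) = 4253/5000 ≈ 0.850600
step 6 [3y] swap r/2=1678/52985: DF=(1 − 1678/52985·(0.959800+0.921500+0.875100+0.859300+0.850600))/(1+1678/52985) = 4161/5000 ≈ 0.832200
step 7 [3.5y] bond c/2=7/160: DF=(1710569/1600000 − 7/160·(0.959800+0.921500+0.875100+0.859300+0.850600+0.832200))/(1+7/160) = 4011/5000 ≈ 0.802200

1 1/2 4799/5000
2 1 1843/2000
3 3/2 8751/10000
4 2 8593/10000
5 5/2 4253/5000
6 3 4161/5000
7 7/2 4011/5000
f(1y,3y) = ((1843/2000)/(4161/5000) − 1)/(2) = 47/876 ≈ 5.3653%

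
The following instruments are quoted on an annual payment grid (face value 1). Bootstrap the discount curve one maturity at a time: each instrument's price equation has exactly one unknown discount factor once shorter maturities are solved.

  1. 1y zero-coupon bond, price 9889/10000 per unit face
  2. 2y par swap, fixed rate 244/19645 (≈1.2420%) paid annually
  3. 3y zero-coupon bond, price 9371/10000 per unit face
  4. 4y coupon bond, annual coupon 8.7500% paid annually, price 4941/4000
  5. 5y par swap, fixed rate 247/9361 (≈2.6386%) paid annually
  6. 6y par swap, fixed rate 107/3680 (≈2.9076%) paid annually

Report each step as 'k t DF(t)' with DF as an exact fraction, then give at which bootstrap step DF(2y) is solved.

1 1 9889/10000
2 2 2439/2500
3 3 9371/10000
4 4 564/625
5 5 1753/2000
6 6 1679/2000
DF(2y) is solved at step 2

step 1 [1y] zero: DF = P = 9889/10000 ≈ 0.988900
step 2 [2y] swap r/1=244/19645: DF=(1 − 244/19645·(0.988900))/(1+244/19645) = 2439/2500 ≈ 0.975600
step 3 [3y] zero: DF = P = 9371/10000 ≈ 0.937100
step 4 [4y] bond c/1=7/80: DF=(4941/4000 − 7/80·(0.988900+0.975600+0.937100))/(1+7/80) = 564/625 ≈ 0.902400
step 5 [5y] swap r/1=247/9361: DF=(1 − 247/9361·(0.988900+0.975600+0.937100+0.902400))/(1+247/9361) = 1753/2000 ≈ 0.876500
step 6 [6y] swap r/1=107/3680: DF=(1 − 107/3680·(0.988900+0.975600+0.937100+0.902400+0.876500))/(1+107/3680) = 1679/2000 ≈ 0.839500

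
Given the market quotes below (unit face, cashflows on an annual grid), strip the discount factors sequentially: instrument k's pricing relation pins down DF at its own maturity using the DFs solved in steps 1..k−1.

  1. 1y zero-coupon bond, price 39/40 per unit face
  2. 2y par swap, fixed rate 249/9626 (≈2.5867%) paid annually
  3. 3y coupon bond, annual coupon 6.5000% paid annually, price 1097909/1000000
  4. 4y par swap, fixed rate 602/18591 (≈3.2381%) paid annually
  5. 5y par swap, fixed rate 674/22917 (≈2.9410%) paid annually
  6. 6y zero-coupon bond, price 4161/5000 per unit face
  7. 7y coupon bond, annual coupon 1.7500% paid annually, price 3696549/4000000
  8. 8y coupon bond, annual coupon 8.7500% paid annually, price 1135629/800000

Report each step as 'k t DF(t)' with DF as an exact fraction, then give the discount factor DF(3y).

step 1 [1y] zero: DF = P = 39/40 ≈ 0.975000
step 2 [2y] swap r/1=249/9626: DF=(1 − 249/9626·(0.975000))/(1+249/9626) = 4751/5000 ≈ 0.950200
step 3 [3y] bond c/1=13/200: DF=(1097909/1000000 − 13/200·(0.975000+0.950200))/(1+13/200) = 4567/5000 ≈ 0.913400
step 4 [4y] swap r/1=602/18591: DF=(1 − 602/18591·(0.975000+0.950200+0.913400))/(1+602/18591) = 2199/2500 ≈ 0.879600
step 5 [5y] swap r/1=674/22917: DF=(1 − 674/22917·(0.975000+0.950200+0.913400+0.879600))/(1+674/22917) = 2163/2500 ≈ 0.865200
step 6 [6y] zero: DF = P = 4161/5000 ≈ 0.832200
step 7 [7y] bond c/1=7/400: DF=(3696549/4000000 − 7/400·(0.975000+0.950200+0.913400+0.879600+0.865200+0.832200))/(1+7/400) = 8151/10000 ≈ 0.815100
step 8 [8y] bond c/1=7/80: DF=(1135629/800000 − 7/80·(0.975000+0.950200+0.913400+0.879600+0.865200+0.832200+0.815100))/(1+7/80) = 201/250 ≈ 0.804000

1 1 39/40
2 2 4751/5000
3 3 4567/5000
4 4 2199/2500
5 5 2163/2500
6 6 4161/5000
7 7 8151/10000
8 8 201/250
DF(3y) = 4567/5000 ≈ 0.913400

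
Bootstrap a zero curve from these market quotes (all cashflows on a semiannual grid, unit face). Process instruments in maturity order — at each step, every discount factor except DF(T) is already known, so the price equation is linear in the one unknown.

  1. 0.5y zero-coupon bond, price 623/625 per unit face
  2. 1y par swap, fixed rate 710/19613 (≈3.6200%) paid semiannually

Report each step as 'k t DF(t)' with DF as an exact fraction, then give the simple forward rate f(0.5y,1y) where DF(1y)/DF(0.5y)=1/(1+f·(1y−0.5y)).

step 1 [0.5y] zero: DF = P = 623/625 ≈ 0.996800
step 2 [1y] swap r/2=355/19613: DF=(1 − 355/19613·(0.996800))/(1+355/19613) = 1929/2000 ≈ 0.964500

1 1/2 623/625
2 1 1929/2000
f(0.5y,1y) = ((623/625)/(1929/2000) − 1)/(1/2) = 646/9645 ≈ 6.6978%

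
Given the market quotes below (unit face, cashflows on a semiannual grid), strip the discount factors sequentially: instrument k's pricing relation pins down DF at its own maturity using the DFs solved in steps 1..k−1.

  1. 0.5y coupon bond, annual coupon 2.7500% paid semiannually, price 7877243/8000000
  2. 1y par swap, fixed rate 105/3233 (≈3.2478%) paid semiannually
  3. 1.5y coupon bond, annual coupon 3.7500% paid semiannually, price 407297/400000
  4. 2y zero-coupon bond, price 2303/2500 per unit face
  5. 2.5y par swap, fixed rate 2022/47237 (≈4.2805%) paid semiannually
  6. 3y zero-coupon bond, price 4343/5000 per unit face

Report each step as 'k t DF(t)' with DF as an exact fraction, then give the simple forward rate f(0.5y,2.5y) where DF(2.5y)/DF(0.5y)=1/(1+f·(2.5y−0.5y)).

step 1 [0.5y] bond c/2=11/800: DF=(7877243/8000000 − 11/800·(0))/(1+11/800) = 9713/10000 ≈ 0.971300
step 2 [1y] swap r/2=105/6466: DF=(1 − 105/6466·(0.971300))/(1+105/6466) = 1937/2000 ≈ 0.968500
step 3 [1.5y] bond c/2=3/160: DF=(407297/400000 − 3/160·(0.971300+0.968500))/(1+3/160) = 4819/5000 ≈ 0.963800
step 4 [2y] zero: DF = P = 2303/2500 ≈ 0.921200
step 5 [2.5y] swap r/2=1011/47237: DF=(1 − 1011/47237·(0.971300+0.968500+0.963800+0.921200))/(1+1011/47237) = 8989/10000 ≈ 0.898900
step 6 [3y] zero: DF = P = 4343/5000 ≈ 0.868600

1 1/2 9713/10000
2 1 1937/2000
3 3/2 4819/5000
4 2 2303/2500
5 5/2 8989/10000
6 3 4343/5000
f(0.5y,2.5y) = ((9713/10000)/(8989/10000) − 1)/(2) = 362/8989 ≈ 4.0271%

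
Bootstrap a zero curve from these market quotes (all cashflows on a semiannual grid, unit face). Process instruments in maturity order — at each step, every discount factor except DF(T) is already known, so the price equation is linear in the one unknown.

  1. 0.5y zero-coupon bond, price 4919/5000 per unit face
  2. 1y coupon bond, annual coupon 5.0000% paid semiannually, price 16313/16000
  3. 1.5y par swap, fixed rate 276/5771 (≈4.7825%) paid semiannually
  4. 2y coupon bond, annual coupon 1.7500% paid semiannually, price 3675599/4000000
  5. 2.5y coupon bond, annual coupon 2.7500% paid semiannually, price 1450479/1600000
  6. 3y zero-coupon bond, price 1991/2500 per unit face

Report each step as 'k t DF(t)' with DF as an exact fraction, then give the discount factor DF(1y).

step 1 [0.5y] zero: DF = P = 4919/5000 ≈ 0.983800
step 2 [1y] bond c/2=1/40: DF=(16313/16000 − 1/40·(0.983800))/(1+1/40) = 9707/10000 ≈ 0.970700
step 3 [1.5y] swap r/2=138/5771: DF=(1 − 138/5771·(0.983800+0.970700))/(1+138/5771) = 931/1000 ≈ 0.931000
step 4 [2y] bond c/2=7/800: DF=(3675599/4000000 − 7/800·(0.983800+0.970700+0.931000))/(1+7/800) = 8859/10000 ≈ 0.885900
step 5 [2.5y] bond c/2=11/800: DF=(1450479/1600000 − 11/800·(0.983800+0.970700+0.931000+0.885900))/(1+11/800) = 8431/10000 ≈ 0.843100
step 6 [3y] zero: DF = P = 1991/2500 ≈ 0.796400

1 1/2 4919/5000
2 1 9707/10000
3 3/2 931/1000
4 2 8859/10000
5 5/2 8431/10000
6 3 1991/2500
DF(1y) = 9707/10000 ≈ 0.970700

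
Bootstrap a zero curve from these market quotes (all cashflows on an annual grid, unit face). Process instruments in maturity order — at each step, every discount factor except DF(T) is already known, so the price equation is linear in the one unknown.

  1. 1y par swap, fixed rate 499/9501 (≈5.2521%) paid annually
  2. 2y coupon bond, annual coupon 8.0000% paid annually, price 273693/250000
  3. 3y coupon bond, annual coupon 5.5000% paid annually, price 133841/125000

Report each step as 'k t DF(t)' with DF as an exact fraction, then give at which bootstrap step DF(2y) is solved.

step 1 [1y] swap r/1=499/9501: DF=(1 − 499/9501·(0))/(1+499/9501) = 9501/10000 ≈ 0.950100
step 2 [2y] bond c/1=2/25: DF=(273693/250000 − 2/25·(0.950100))/(1+2/25) = 9433/10000 ≈ 0.943300
step 3 [3y] bond c/1=11/200: DF=(133841/125000 − 11/200·(0.950100+0.943300))/(1+11/200) = 4581/5000 ≈ 0.916200

1 1 9501/10000
2 2 9433/10000
3 3 4581/5000
DF(2y) is solved at step 2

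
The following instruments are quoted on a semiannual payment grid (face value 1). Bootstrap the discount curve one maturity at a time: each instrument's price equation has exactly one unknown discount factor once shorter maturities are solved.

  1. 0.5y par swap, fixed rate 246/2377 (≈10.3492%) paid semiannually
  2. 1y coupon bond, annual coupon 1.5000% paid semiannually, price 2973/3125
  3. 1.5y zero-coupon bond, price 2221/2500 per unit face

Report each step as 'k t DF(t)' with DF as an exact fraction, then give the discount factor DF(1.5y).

step 1 [0.5y] swap r/2=123/2377: DF=(1 − 123/2377·(0))/(1+123/2377) = 2377/2500 ≈ 0.950800
step 2 [1y] bond c/2=3/400: DF=(2973/3125 − 3/400·(0.950800))/(1+3/400) = 2343/2500 ≈ 0.937200
step 3 [1.5y] zero: DF = P = 2221/2500 ≈ 0.888400

1 1/2 2377/2500
2 1 2343/2500
3 3/2 2221/2500
DF(1.5y) = 2221/2500 ≈ 0.888400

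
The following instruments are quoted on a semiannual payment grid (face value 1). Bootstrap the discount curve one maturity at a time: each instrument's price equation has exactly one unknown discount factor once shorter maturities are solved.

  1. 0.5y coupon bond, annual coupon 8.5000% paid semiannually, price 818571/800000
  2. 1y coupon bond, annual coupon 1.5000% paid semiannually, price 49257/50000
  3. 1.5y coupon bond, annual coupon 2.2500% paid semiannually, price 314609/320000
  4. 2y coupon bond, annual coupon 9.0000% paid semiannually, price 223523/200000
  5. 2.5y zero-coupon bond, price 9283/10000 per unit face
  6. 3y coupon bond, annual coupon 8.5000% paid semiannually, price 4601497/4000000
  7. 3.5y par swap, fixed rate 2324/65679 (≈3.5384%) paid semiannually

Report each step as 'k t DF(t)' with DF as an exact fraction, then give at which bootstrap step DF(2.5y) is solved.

1 1/2 1963/2000
2 1 1941/2000
3 3/2 1901/2000
4 2 1889/2000
5 5/2 9283/10000
6 3 568/625
7 7/2 4419/5000
DF(2.5y) is solved at step 5

step 1 [0.5y] bond c/2=17/400: DF=(818571/800000 − 17/400·(0))/(1+17/400) = 1963/2000 ≈ 0.981500
step 2 [1y] bond c/2=3/400: DF=(49257/50000 − 3/400·(0.981500))/(1+3/400) = 1941/2000 ≈ 0.970500
step 3 [1.5y] bond c/2=9/800: DF=(314609/320000 − 9/800·(0.981500+0.970500))/(1+9/800) = 1901/2000 ≈ 0.950500
step 4 [2y] bond c/2=9/200: DF=(223523/200000 − 9/200·(0.981500+0.970500+0.950500))/(1+9/200) = 1889/2000 ≈ 0.944500
step 5 [2.5y] zero: DF = P = 9283/10000 ≈ 0.928300
step 6 [3y] bond c/2=17/400: DF=(4601497/4000000 − 17/400·(0.981500+0.970500+0.950500+0.944500+0.928300))/(1+17/400) = 568/625 ≈ 0.908800
step 7 [3.5y] swap r/2=1162/65679: DF=(1 − 1162/65679·(0.981500+0.970500+0.950500+0.944500+0.928300+0.908800))/(1+1162/65679) = 4419/5000 ≈ 0.883800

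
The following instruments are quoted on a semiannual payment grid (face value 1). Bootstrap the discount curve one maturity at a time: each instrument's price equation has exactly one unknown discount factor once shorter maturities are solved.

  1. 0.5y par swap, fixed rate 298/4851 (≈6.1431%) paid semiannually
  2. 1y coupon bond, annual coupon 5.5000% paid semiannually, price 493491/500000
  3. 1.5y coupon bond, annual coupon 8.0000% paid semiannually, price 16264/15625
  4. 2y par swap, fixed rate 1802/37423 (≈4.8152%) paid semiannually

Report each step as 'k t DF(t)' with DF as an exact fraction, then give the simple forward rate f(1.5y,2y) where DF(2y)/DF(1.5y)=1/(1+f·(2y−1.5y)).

step 1 [0.5y] swap r/2=149/4851: DF=(1 − 149/4851·(0))/(1+149/4851) = 4851/5000 ≈ 0.970200
step 2 [1y] bond c/2=11/400: DF=(493491/500000 − 11/400·(0.970200))/(1+11/400) = 4673/5000 ≈ 0.934600
step 3 [1.5y] bond c/2=1/25: DF=(16264/15625 − 1/25·(0.970200+0.934600))/(1+1/25) = 2319/2500 ≈ 0.927600
step 4 [2y] swap r/2=901/37423: DF=(1 − 901/37423·(0.970200+0.934600+0.927600))/(1+901/37423) = 9099/10000 ≈ 0.909900

1 1/2 4851/5000
2 1 4673/5000
3 3/2 2319/2500
4 2 9099/10000
f(1.5y,2y) = ((2319/2500)/(9099/10000) − 1)/(1/2) = 118/3033 ≈ 3.8905%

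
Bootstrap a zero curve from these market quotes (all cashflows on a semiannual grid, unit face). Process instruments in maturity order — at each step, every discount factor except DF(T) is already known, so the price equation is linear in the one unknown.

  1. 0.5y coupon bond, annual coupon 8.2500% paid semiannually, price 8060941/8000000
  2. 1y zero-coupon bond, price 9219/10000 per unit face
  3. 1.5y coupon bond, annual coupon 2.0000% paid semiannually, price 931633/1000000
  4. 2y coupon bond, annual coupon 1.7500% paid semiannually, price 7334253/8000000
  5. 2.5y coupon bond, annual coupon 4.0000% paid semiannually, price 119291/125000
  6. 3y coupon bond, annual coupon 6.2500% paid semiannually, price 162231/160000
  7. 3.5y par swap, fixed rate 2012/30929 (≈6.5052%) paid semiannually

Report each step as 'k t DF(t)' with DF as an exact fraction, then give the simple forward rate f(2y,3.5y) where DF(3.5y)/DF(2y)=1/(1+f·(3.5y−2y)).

1 1/2 9677/10000
2 1 9219/10000
3 3/2 9037/10000
4 2 4423/5000
5 5/2 1727/2000
6 3 1057/1250
7 7/2 1997/2500
f(2y,3.5y) = ((4423/5000)/(1997/2500) − 1)/(3/2) = 143/1997 ≈ 7.1607%

step 1 [0.5y] bond c/2=33/800: DF=(8060941/8000000 − 33/800·(0))/(1+33/800) = 9677/10000 ≈ 0.967700
step 2 [1y] zero: DF = P = 9219/10000 ≈ 0.921900
step 3 [1.5y] bond c/2=1/100: DF=(931633/1000000 − 1/100·(0.967700+0.921900))/(1+1/100) = 9037/10000 ≈ 0.903700
step 4 [2y] bond c/2=7/800: DF=(7334253/8000000 − 7/800·(0.967700+0.921900+0.903700))/(1+7/800) = 4423/5000 ≈ 0.884600
step 5 [2.5y] bond c/2=1/50: DF=(119291/125000 − 1/50·(0.967700+0.921900+0.903700+0.884600))/(1+1/50) = 1727/2000 ≈ 0.863500
step 6 [3y] bond c/2=1/32: DF=(162231/160000 − 1/32·(0.967700+0.921900+0.903700+0.884600+0.863500))/(1+1/32) = 1057/1250 ≈ 0.845600
step 7 [3.5y] swap r/2=1006/30929: DF=(1 − 1006/30929·(0.967700+0.921900+0.903700+0.884600+0.863500+0.845600))/(1+1006/30929) = 1997/2500 ≈ 0.798800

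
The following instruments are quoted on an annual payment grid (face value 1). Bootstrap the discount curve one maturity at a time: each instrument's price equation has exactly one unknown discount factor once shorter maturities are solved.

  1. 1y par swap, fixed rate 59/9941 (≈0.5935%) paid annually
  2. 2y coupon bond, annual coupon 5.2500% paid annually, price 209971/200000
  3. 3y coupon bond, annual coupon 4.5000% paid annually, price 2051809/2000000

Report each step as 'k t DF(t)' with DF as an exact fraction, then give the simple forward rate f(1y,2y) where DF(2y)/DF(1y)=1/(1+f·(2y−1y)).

step 1 [1y] swap r/1=59/9941: DF=(1 − 59/9941·(0))/(1+59/9941) = 9941/10000 ≈ 0.994100
step 2 [2y] bond c/1=21/400: DF=(209971/200000 − 21/400·(0.994100))/(1+21/400) = 9479/10000 ≈ 0.947900
step 3 [3y] bond c/1=9/200: DF=(2051809/2000000 − 9/200·(0.994100+0.947900))/(1+9/200) = 8981/10000 ≈ 0.898100

1 1 9941/10000
2 2 9479/10000
3 3 8981/10000
f(1y,2y) = ((9941/10000)/(9479/10000) − 1)/(1) = 462/9479 ≈ 4.8739%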